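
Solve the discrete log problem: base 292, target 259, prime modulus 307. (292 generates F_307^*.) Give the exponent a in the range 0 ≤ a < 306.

138

Baby-step giant-step with m = ceil(sqrt(306)) = 18.
Baby table (292^j mod 307 for j=0..17):
  0:1  1:292  2:225  3:2  4:277  5:143  6:4  7:247
  8:286  9:8  10:187  11:265  12:16  13:67  14:223  15:32
  16:134  17:139
Giant step factor: 292^(-18) ≡ 24 (mod 307).
Scan 259·24^i mod 307 for i = 0, 1, …:
  i=0: 259   i=1: 76   i=2: 289   i=3: 182
  i=4: 70   i=5: 145   i=6: 103   i=7: 16
Match at i=7, j=12: a = 7·18 + 12 = 138.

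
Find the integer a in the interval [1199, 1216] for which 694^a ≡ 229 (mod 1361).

Compute 694^1199 mod 1361 = 1146, then multiply by 694 repeatedly:
  694^1199=1146  694^1200=500  694^1201=1306  694^1202=1299  694^1203=524
  694^1204=269  694^1205=229
Found 229 at exponent 1205.

1205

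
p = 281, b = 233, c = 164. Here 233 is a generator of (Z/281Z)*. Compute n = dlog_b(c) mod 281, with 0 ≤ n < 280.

243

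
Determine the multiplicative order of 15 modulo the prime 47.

The order of 15 must divide p − 1 = 46 = 2 · 23.
Divisors: 1, 2, 23, 46.
Check each in increasing order: 15^1 ≡ 15;  15^2 ≡ 37;  15^23 ≡ 46;  15^46 ≡ 1.
Smallest exponent giving 1 is 46.

46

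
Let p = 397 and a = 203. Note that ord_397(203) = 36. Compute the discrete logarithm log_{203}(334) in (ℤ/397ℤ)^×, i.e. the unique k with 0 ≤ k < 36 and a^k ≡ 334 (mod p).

Successive powers of 203 modulo 397:
  203^0=1  203^1=203  203^2=318  203^3=240  203^4=286  203^5=96
  203^6=35  203^7=356  203^8=14  203^9=63  203^10=85  203^11=184
  203^12=34  203^13=153  203^14=93  203^15=220  203^16=196  203^17=88
  203^18=396  203^19=194  203^20=79  203^21=157  203^22=111  203^23=301
  203^24=362  203^25=41  203^26=383  203^27=334
So 203^27 ≡ 334 (mod 397), giving k = 27.

27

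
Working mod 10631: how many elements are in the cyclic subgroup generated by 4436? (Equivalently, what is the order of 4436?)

10630

The order of 4436 must divide p − 1 = 10630 = 2 · 5 · 1063.
Divisors: 1, 2, 5, 10, 1063, 2126, 5315, 10630.
Check each in increasing order: 4436^1 ≡ 4436;  4436^2 ≡ 115;  4436^5 ≡ 4242;  4436^10 ≡ 6912;  4436^1063 ≡ 8344;  4436^2126 ≡ 10548;  4436^5315 ≡ 10630;  4436^10630 ≡ 1.
Smallest exponent giving 1 is 10630.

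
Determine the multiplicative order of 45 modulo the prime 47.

46

The order of 45 must divide p − 1 = 46 = 2 · 23.
Divisors: 1, 2, 23, 46.
Check each in increasing order: 45^1 ≡ 45;  45^2 ≡ 4;  45^23 ≡ 46;  45^46 ≡ 1.
Smallest exponent giving 1 is 46.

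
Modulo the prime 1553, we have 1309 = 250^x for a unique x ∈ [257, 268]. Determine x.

Compute 250^257 mod 1553 = 1133, then multiply by 250 repeatedly:
  250^257=1133  250^258=604  250^259=359  250^260=1229  250^261=1309
Found 1309 at exponent 261.

261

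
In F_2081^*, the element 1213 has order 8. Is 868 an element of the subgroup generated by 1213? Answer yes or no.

yes

868 ∈ ⟨1213⟩ iff 868^8 ≡ 1 (mod 2081), since |⟨1213⟩| = 8.
868^8 mod 2081 = 1.
Since 1 = 1, 868 lies in the subgroup.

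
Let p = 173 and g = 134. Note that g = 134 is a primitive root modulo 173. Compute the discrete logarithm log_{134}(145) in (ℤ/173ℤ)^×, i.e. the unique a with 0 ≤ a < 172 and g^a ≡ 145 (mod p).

5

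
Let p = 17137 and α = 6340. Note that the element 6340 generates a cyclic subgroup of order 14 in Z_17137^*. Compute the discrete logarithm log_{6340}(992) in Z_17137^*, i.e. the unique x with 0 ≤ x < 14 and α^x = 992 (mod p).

Successive powers of 6340 modulo 17137:
  6340^0=1  6340^1=6340  6340^2=9335  6340^3=9839  6340^4=580  6340^5=9882
  6340^6=16145  6340^7=17136  6340^8=10797  6340^9=7802  6340^10=7298  6340^11=16557
  6340^12=7255  6340^13=992
So 6340^13 ≡ 992 (mod 17137), giving x = 13.

13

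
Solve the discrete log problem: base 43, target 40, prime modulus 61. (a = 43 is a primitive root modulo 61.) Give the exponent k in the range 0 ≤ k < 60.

55

Baby-step giant-step with m = ceil(sqrt(60)) = 8.
Baby table (43^j mod 61 for j=0..7):
  0:1  1:43  2:19  3:24  4:56  5:29  6:27  7:2
Giant step factor: 43^(-8) ≡ 22 (mod 61).
Scan 40·22^i mod 61 for i = 0, 1, …:
  i=0: 40   i=1: 26   i=2: 23   i=3: 18
  i=4: 30   i=5: 50   i=6: 2
Match at i=6, j=7: k = 6·8 + 7 = 55.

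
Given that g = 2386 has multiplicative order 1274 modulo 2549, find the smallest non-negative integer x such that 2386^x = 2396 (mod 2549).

Baby-step giant-step with m = ceil(sqrt(1274)) = 36.
Baby table (2386^j mod 2549 for j=0..35):
  0:1  1:2386  2:1079  3:4  4:1897  5:1767  6:16  7:2490
  8:1970  9:64  10:2313  11:233  12:256  13:1605  14:932  15:1024
  16:1322  17:1179  18:1547  19:190  20:2167  21:1090  22:760  23:1021
  24:1811  25:491  26:1535  27:2146  28:1964  29:1042  30:937  31:209
  32:1619  33:1199  34:836  35:1378
Giant step factor: 2386^(-36) ≡ 920 (mod 2549).
Scan 2396·920^i mod 2549 for i = 0, 1, …:
  i=0: 2396   i=1: 1984   i=2: 196   i=3: 1890
  i=4: 382   i=5: 2227   i=6: 1993   i=7: 829
  i=8: 529   i=9: 2370     …   i=21: 1064
  i=22: 64
Match at i=22, j=9: x = 22·36 + 9 = 801.

801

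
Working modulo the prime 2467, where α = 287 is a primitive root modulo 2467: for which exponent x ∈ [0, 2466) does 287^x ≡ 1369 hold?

320

Baby-step giant-step with m = ceil(sqrt(2466)) = 50.
Baby table (287^j mod 2467 for j=0..49):
  0:1  1:287  2:958  3:1109  4:40  5:1612  6:1315  7:2421
  8:1600  9:338  10:793  11:627  12:2325  13:1185  14:2116  15:410
  16:1721  17:527  18:762  19:1598  20:2231  21:1344  22:876  23:2245
  24:428  25:1953  26:502  27:988  28:2318  29:1643  30:344  31:48
  32:1441  33:1578  34:1425  35:1920  36:899  37:1445  38:259  39:323
  40:1422  41:1059  42:492  43:585  44:139  45:421  46:2411  47:1197
  48:626  49:2038
Giant step factor: 287^(-50) ≡ 576 (mod 2467).
Scan 1369·576^i mod 2467 for i = 0, 1, …:
  i=0: 1369   i=1: 1571   i=2: 1974   i=3: 2204
  i=4: 1466   i=5: 702   i=6: 2231
Match at i=6, j=20: x = 6·50 + 20 = 320.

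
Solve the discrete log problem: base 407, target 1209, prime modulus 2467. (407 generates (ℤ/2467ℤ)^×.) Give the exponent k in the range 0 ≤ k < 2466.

1680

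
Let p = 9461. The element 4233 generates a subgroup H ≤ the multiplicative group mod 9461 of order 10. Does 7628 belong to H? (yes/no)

⟨4233⟩ has order 10; its elements mod 9461 are {1, 627, 845, 4233, 4450, 5011, 5228, 8616, 8834, 9460}.
7628 is not in this set.

no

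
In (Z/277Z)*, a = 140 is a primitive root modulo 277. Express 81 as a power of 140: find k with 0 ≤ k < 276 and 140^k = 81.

Baby-step giant-step with m = ceil(sqrt(276)) = 17.
Baby table (140^j mod 277 for j=0..16):
  0:1  1:140  2:210  3:38  4:57  5:224  6:59  7:227
  8:202  9:26  10:39  11:197  12:157  13:97  14:7  15:149
  16:85
Giant step factor: 140^(-17) ≡ 151 (mod 277).
Scan 81·151^i mod 277 for i = 0, 1, …:
  i=0: 81   i=1: 43   i=2: 122   i=3: 140
Match at i=3, j=1: k = 3·17 + 1 = 52.

52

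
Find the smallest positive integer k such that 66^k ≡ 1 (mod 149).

148

The order of 66 must divide p − 1 = 148 = 2^2 · 37.
Divisors: 1, 2, 4, 37, 74, 148.
Check each in increasing order: 66^1 ≡ 66;  66^2 ≡ 35;  66^4 ≡ 33;  66^37 ≡ 105;  66^74 ≡ 148;  66^148 ≡ 1.
Smallest exponent giving 1 is 148.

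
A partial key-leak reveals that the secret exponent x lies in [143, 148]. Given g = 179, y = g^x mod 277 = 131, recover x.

144

Compute 179^143 mod 277 = 205, then multiply by 179 repeatedly:
  179^143=205  179^144=131
Found 131 at exponent 144.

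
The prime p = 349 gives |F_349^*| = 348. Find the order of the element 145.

87

The order of 145 must divide p − 1 = 348 = 2^2 · 3 · 29.
Divisors: 1, 2, 3, 4, 6, 12, 29, 58, 87, 116, 174, 348.
Check each in increasing order: 145^1 ≡ 145;  145^2 ≡ 85;  145^3 ≡ 110;  145^4 ≡ 245;  145^6 ≡ 234;  145^12 ≡ 312;  145^29 ≡ 226;  145^58 ≡ 122;  145^87 ≡ 1.
Smallest exponent giving 1 is 87.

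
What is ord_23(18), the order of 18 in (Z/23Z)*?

11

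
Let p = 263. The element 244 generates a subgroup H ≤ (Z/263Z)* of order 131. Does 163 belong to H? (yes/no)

no

163 ∈ ⟨244⟩ iff 163^131 ≡ 1 (mod 263), since |⟨244⟩| = 131.
163^131 mod 263 = 262.
Since 262 ≠ 1, 163 does not lie in the subgroup.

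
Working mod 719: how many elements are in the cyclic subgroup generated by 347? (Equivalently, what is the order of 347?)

718

The order of 347 must divide p − 1 = 718 = 2 · 359.
Divisors: 1, 2, 359, 718.
Check each in increasing order: 347^1 ≡ 347;  347^2 ≡ 336;  347^359 ≡ 718;  347^718 ≡ 1.
Smallest exponent giving 1 is 718.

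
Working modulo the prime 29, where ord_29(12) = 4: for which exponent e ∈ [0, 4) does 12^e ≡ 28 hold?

2

Successive powers of 12 modulo 29:
  12^0=1  12^1=12  12^2=28
So 12^2 ≡ 28 (mod 29), giving e = 2.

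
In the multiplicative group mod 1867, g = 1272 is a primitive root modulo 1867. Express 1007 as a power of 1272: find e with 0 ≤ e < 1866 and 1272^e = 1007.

1444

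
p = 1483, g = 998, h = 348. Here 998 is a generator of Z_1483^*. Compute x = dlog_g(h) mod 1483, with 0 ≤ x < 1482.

1149

Baby-step giant-step with m = ceil(sqrt(1482)) = 39.
Baby table (998^j mod 1483 for j=0..38):
  0:1  1:998  2:911  3:99  4:924  5:1209  6:903  7:1013
  8:1051  9:417  10:926  11:239  12:1242  13:1211  14:1416  15:1352
  16:1249  17:782  18:378  19:562  20:302  21:347  22:767  23:238
  24:244  25:300  26:1317  27:428  28:40  29:1362  30:848  31:994
  32:1368  33:904  34:528  35:479  36:516  37:367  38:1448
Giant step factor: 998^(-39) ≡ 970 (mod 1483).
Scan 348·970^i mod 1483 for i = 0, 1, …:
  i=0: 348   i=1: 919   i=2: 147   i=3: 222
  i=4: 305   i=5: 733   i=6: 653   i=7: 169
  i=8: 800   i=9: 391     …   i=28: 1092
  i=29: 378
Match at i=29, j=18: x = 29·39 + 18 = 1149.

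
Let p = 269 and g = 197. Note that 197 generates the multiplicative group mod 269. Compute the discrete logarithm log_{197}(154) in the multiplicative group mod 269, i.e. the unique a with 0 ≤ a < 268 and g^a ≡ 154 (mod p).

46

Baby-step giant-step with m = ceil(sqrt(268)) = 17.
Baby table (197^j mod 269 for j=0..16):
  0:1  1:197  2:73  3:124  4:218  5:175  6:43  7:132
  8:180  9:221  10:228  11:262  12:235  13:27  14:208  15:88
  16:120
Giant step factor: 197^(-17) ≡ 42 (mod 269).
Scan 154·42^i mod 269 for i = 0, 1, …:
  i=0: 154   i=1: 12   i=2: 235
Match at i=2, j=12: a = 2·17 + 12 = 46.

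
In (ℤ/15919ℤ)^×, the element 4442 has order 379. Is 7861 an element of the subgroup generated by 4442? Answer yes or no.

7861 ∈ ⟨4442⟩ iff 7861^379 ≡ 1 (mod 15919), since |⟨4442⟩| = 379.
7861^379 mod 15919 = 9362.
Since 9362 ≠ 1, 7861 does not lie in the subgroup.

no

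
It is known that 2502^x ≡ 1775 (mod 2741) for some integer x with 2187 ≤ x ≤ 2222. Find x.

Compute 2502^2187 mod 2741 = 2309, then multiply by 2502 repeatedly:
  2502^2187=2309  2502^2188=1831  2502^2189=951  2502^2190=214  2502^2191=933
  2502^2192=1775
Found 1775 at exponent 2192.

2192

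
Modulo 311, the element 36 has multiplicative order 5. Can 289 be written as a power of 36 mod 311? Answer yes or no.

no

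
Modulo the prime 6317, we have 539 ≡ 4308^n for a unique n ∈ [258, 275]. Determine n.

274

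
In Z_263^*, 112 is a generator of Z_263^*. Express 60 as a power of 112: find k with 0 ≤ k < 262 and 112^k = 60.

107

Baby-step giant-step with m = ceil(sqrt(262)) = 17.
Baby table (112^j mod 263 for j=0..16):
  0:1  1:112  2:183  3:245  4:88  5:125  6:61  7:257
  8:117  9:217  10:108  11:261  12:39  13:160  14:36  15:87
  16:13
Giant step factor: 112^(-17) ≡ 97 (mod 263).
Scan 60·97^i mod 263 for i = 0, 1, …:
  i=0: 60   i=1: 34   i=2: 142   i=3: 98
  i=4: 38   i=5: 4   i=6: 125
Match at i=6, j=5: k = 6·17 + 5 = 107.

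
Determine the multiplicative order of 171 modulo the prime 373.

The order of 171 must divide p − 1 = 372 = 2^2 · 3 · 31.
Divisors: 1, 2, 3, 4, 6, 12, 31, 62, 93, 124, 186, 372.
Check each in increasing order: 171^1 ≡ 171;  171^2 ≡ 147;  171^3 ≡ 146;  171^4 ≡ 348;  171^6 ≡ 55;  171^12 ≡ 41;  171^31 ≡ 200;  171^62 ≡ 89;  171^93 ≡ 269;  171^124 ≡ 88;  171^186 ≡ 372;  171^372 ≡ 1.
Smallest exponent giving 1 is 372.

372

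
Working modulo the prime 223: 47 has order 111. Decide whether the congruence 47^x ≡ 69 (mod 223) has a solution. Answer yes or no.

69 ∈ ⟨47⟩ iff 69^111 ≡ 1 (mod 223), since |⟨47⟩| = 111.
69^111 mod 223 = 1.
Since 1 = 1, 69 lies in the subgroup.

yes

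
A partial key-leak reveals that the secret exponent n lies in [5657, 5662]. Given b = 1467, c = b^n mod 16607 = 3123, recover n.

5660

Compute 1467^5657 mod 16607 = 16470, then multiply by 1467 repeatedly:
  1467^5657=16470  1467^5658=14912  1467^5659=4485  1467^5660=3123
Found 3123 at exponent 5660.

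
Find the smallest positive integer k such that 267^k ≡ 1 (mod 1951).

325

The order of 267 must divide p − 1 = 1950 = 2 · 3 · 5^2 · 13.
Divisors: 1, 2, 3, 5, 6, 10, 13, 15, 25, 26, 30, 39, 50, 65, 75, 78, 130, 150, 195, 325, 390, 650, 975, 1950.
Check each in increasing order: 267^1 ≡ 267;  267^2 ≡ 1053;  267^3 ≡ 207;  267^5 ≡ 1410;  267^6 ≡ 1878;  267^10 ≡ 31;  267^13 ≡ 564;  267^15 ≡ 788;  267^25 ≡ 1016;  267^26 ≡ 83;  267^30 ≡ 526;  267^39 ≡ 1939;  267^50 ≡ 177;  267^65 ≡ 955;  267^75 ≡ 340;  267^78 ≡ 144;  267^130 ≡ 908;  267^150 ≡ 491;  267^195 ≡ 896;  267^325 ≡ 1.
Smallest exponent giving 1 is 325.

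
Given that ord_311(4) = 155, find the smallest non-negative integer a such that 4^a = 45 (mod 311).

26

Baby-step giant-step with m = ceil(sqrt(155)) = 13.
Baby table (4^j mod 311 for j=0..12):
  0:1  1:4  2:16  3:64  4:256  5:91  6:53  7:212
  8:226  9:282  10:195  11:158  12:10
Giant step factor: 4^(-13) ≡ 70 (mod 311).
Scan 45·70^i mod 311 for i = 0, 1, …:
  i=0: 45   i=1: 40   i=2: 1
Match at i=2, j=0: a = 2·13 + 0 = 26.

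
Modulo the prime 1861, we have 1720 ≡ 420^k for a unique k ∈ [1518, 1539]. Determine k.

1534

Compute 420^1518 mod 1861 = 1737, then multiply by 420 repeatedly:
  420^1518=1737  420^1519=28  420^1520=594  420^1521=106  420^1522=1717
  420^1523=933  420^1524=1050  420^1525=1804  420^1526=253  420^1527=183
  420^1528=559  420^1529=294  420^1530=654  420^1531=1113  420^1532=349
  420^1533=1422  420^1534=1720
Found 1720 at exponent 1534.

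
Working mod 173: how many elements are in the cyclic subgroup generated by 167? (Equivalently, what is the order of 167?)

The order of 167 must divide p − 1 = 172 = 2^2 · 43.
Divisors: 1, 2, 4, 43, 86, 172.
Check each in increasing order: 167^1 ≡ 167;  167^2 ≡ 36;  167^4 ≡ 85;  167^43 ≡ 172;  167^86 ≡ 1.
Smallest exponent giving 1 is 86.

86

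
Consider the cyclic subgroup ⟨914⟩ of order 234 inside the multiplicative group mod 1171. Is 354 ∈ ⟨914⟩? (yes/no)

no

354 ∈ ⟨914⟩ iff 354^234 ≡ 1 (mod 1171), since |⟨914⟩| = 234.
354^234 mod 1171 = 70.
Since 70 ≠ 1, 354 does not lie in the subgroup.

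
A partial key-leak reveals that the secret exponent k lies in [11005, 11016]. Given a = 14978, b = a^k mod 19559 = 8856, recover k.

Compute 14978^11005 mod 19559 = 13217, then multiply by 14978 repeatedly:
  14978^11005=13217  14978^11006=7587  14978^11007=296  14978^11008=13154  14978^11009=2805
  14978^11010=558  14978^11011=6031  14978^11012=8856
Found 8856 at exponent 11012.

11012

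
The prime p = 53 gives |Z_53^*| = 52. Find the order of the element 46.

The order of 46 must divide p − 1 = 52 = 2^2 · 13.
Divisors: 1, 2, 4, 13, 26, 52.
Check each in increasing order: 46^1 ≡ 46;  46^2 ≡ 49;  46^4 ≡ 16;  46^13 ≡ 1.
Smallest exponent giving 1 is 13.

13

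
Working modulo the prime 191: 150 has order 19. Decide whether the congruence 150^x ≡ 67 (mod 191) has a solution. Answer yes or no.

no

⟨150⟩ has order 19; its elements mod 191 are {1, 5, 6, 25, 30, 32, 36, 52, 69, 107, 121, 125, 136, 150, 153, 154, 160, 177, 180}.
67 is not in this set.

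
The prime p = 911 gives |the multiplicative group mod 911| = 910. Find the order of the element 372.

The order of 372 must divide p − 1 = 910 = 2 · 5 · 7 · 13.
Divisors: 1, 2, 5, 7, 10, 13, 14, 26, 35, 65, 70, 91, 130, 182, 455, 910.
Check each in increasing order: 372^1 ≡ 372;  372^2 ≡ 823;  372^5 ≡ 186;  372^7 ≡ 30;  372^10 ≡ 889;  372^13 ≡ 502;  372^14 ≡ 900;  372^26 ≡ 568;  372^35 ≡ 897;  372^65 ≡ 579;  372^70 ≡ 196;  372^91 ≡ 1.
Smallest exponent giving 1 is 91.

91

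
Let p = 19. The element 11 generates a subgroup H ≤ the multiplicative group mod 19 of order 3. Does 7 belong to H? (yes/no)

yes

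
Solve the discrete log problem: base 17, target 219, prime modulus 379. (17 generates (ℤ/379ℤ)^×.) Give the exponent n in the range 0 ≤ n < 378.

164

Baby-step giant-step with m = ceil(sqrt(378)) = 20.
Baby table (17^j mod 379 for j=0..19):
  0:1  1:17  2:289  3:365  4:141  5:123  6:196  7:300
  8:173  9:288  10:348  11:231  12:137  13:55  14:177  15:356
  16:367  17:175  18:322  19:168
Giant step factor: 17^(-20) ≡ 351 (mod 379).
Scan 219·351^i mod 379 for i = 0, 1, …:
  i=0: 219   i=1: 311   i=2: 9   i=3: 127
  i=4: 234   i=5: 270   i=6: 20   i=7: 198
  i=8: 141
Match at i=8, j=4: n = 8·20 + 4 = 164.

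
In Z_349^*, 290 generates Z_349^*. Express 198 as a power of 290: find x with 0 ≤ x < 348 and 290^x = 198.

Baby-step giant-step with m = ceil(sqrt(348)) = 19.
Baby table (290^j mod 349 for j=0..18):
  0:1  1:290  2:340  3:182  4:81  5:107  6:318  7:84
  8:279  9:291  10:281  11:173  12:263  13:188  14:76  15:53
  16:14  17:221  18:223
Giant step factor: 290^(-19) ≡ 236 (mod 349).
Scan 198·236^i mod 349 for i = 0, 1, …:
  i=0: 198   i=1: 311   i=2: 106   i=3: 237
  i=4: 92   i=5: 74   i=6: 14
Match at i=6, j=16: x = 6·19 + 16 = 130.

130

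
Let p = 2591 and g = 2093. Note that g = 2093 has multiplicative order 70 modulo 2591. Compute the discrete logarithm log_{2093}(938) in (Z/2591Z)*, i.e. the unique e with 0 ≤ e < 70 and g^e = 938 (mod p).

Baby-step giant-step with m = ceil(sqrt(70)) = 9.
Baby table (2093^j mod 2591 for j=0..8):
  0:1  1:2093  2:1859  3:1796  4:2078  5:1556  6:2412  7:1048
  8:1478
Giant step factor: 2093^(-9) ≡ 1438 (mod 2591).
Scan 938·1438^i mod 2591 for i = 0, 1, …:
  i=0: 938   i=1: 1524   i=2: 2117   i=3: 2412
Match at i=3, j=6: e = 3·9 + 6 = 33.

33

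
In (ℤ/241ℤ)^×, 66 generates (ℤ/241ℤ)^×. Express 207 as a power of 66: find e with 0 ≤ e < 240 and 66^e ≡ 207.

Baby-step giant-step with m = ceil(sqrt(240)) = 16.
Baby table (66^j mod 241 for j=0..15):
  0:1  1:66  2:18  3:224  4:83  5:176  6:48  7:35
  8:141  9:148  10:128  11:13  12:135  13:234  14:20  15:115
Giant step factor: 66^(-16) ≡ 160 (mod 241).
Scan 207·160^i mod 241 for i = 0, 1, …:
  i=0: 207   i=1: 103   i=2: 92   i=3: 19
  i=4: 148
Match at i=4, j=9: e = 4·16 + 9 = 73.

73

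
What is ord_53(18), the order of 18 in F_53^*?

The order of 18 must divide p − 1 = 52 = 2^2 · 13.
Divisors: 1, 2, 4, 13, 26, 52.
Check each in increasing order: 18^1 ≡ 18;  18^2 ≡ 6;  18^4 ≡ 36;  18^13 ≡ 23;  18^26 ≡ 52;  18^52 ≡ 1.
Smallest exponent giving 1 is 52.

52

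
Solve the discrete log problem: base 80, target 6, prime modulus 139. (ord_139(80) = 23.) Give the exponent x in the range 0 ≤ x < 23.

2

Successive powers of 80 modulo 139:
  80^0=1  80^1=80  80^2=6
So 80^2 ≡ 6 (mod 139), giving x = 2.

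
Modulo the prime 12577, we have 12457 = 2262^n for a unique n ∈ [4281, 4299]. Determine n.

Compute 2262^4281 mod 12577 = 12457, then multiply by 2262 repeatedly:
  2262^4281=12457
Found 12457 at exponent 4281.

4281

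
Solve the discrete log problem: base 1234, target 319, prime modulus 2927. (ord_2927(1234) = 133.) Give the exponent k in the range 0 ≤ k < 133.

81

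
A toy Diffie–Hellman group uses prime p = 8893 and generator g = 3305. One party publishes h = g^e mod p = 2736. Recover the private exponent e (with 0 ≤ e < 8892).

Baby-step giant-step with m = ceil(sqrt(8892)) = 95.
Baby table (3305^j mod 8893 for j=0..94):
  0:1  1:3305  2:2421  3:6598  4:754  5:1930  6:2369  7:3705
  8:8257  9:5661  10:7626  11:1168  12:678  13:8647  14:5126  15:265
  16:4311  17:1269  18:5442  19:4164  20:4549  21:5275  22:3595  23:427
  24:6141  25:2179  26:7158  27:1810  28:5954  29:6654  30:7974  31:4111
  32:7244  33:1464  34:728  35:4930  36:1674  37:1124  38:6439  39:8839
  40:8283  41:2661  42:8321  43:3749  44:2496  45:5469  46:4469  47:7665
  48:5561  49:6167  50:8072  51:7853  52:4391  53:7772  54:3476  55:7317
  56:2618  57:8494  58:6362  59:3358  60:8619  61:1516  62:3621  63:6320
  64:6836  65:4760  66:83  67:7525  68:5297  69:5161  70:331  71:116
  72:981  73:5153  74:570  75:7427  76:1555  77:8014  78:2916  79:6261
  80:7487  81:4209  82:2093  83:7504  84:7036  85:7678  86:4061  87:2068
  88:4916  89:8762  90:2802  91:2997  92:7176  93:7942  94:5067
Giant step factor: 3305^(-95) ≡ 2165 (mod 8893).
Scan 2736·2165^i mod 8893 for i = 0, 1, …:
  i=0: 2736   i=1: 702   i=2: 8020   i=3: 4164
Match at i=3, j=19: e = 3·95 + 19 = 304.

304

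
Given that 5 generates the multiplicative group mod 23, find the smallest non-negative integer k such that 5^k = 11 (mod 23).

9

Successive powers of 5 modulo 23:
  5^0=1  5^1=5  5^2=2  5^3=10  5^4=4  5^5=20
  5^6=8  5^7=17  5^8=16  5^9=11
So 5^9 ≡ 11 (mod 23), giving k = 9.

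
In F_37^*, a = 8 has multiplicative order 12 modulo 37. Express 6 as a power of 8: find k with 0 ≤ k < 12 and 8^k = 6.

Successive powers of 8 modulo 37:
  8^0=1  8^1=8  8^2=27  8^3=31  8^4=26  8^5=23
  8^6=36  8^7=29  8^8=10  8^9=6
So 8^9 ≡ 6 (mod 37), giving k = 9.

9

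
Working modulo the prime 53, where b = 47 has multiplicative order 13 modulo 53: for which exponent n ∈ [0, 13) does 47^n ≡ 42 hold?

9

Successive powers of 47 modulo 53:
  47^0=1  47^1=47  47^2=36  47^3=49  47^4=24  47^5=15
  47^6=16  47^7=10  47^8=46  47^9=42
So 47^9 ≡ 42 (mod 53), giving n = 9.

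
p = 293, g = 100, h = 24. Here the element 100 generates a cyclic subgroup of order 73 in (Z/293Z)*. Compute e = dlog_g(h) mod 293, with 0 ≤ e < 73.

Baby-step giant-step with m = ceil(sqrt(73)) = 9.
Baby table (100^j mod 293 for j=0..8):
  0:1  1:100  2:38  3:284  4:272  5:244  6:81  7:189
  8:148
Giant step factor: 100^(-9) ≡ 84 (mod 293).
Scan 24·84^i mod 293 for i = 0, 1, …:
  i=0: 24   i=1: 258   i=2: 283   i=3: 39
  i=4: 53   i=5: 57   i=6: 100
Match at i=6, j=1: e = 6·9 + 1 = 55.

55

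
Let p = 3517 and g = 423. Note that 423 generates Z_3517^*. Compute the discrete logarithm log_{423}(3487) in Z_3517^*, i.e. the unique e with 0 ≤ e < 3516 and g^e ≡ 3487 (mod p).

824

Baby-step giant-step with m = ceil(sqrt(3516)) = 60.
Baby table (423^j mod 3517 for j=0..59):
  0:1  1:423  2:3079  3:1127  4:1926  5:2271  6:492  7:613
  8:2558  9:2315  10:1519  11:2443  12:2908  13:2651  14:2967  15:2989
  16:1744  17:2659  18:2834  19:3002  20:209  21:482  22:3417  23:3421
  24:1596  25:3361  26:835  27:1505  28:38  29:2006  30:941  31:622
  32:2848  33:1890  34:1111  35:2192  36:2245  37:45  38:1450  39:1392
  40:1477  41:2262  42:202  43:1038  44:2966  45:2566  46:2182  47:1532
  48:908  49:731  50:3234  51:3386  52:859  53:1106  54:77  55:918
  56:1444  57:2371  58:588  59:2534
Giant step factor: 423^(-60) ≡ 1476 (mod 3517).
Scan 3487·1476^i mod 3517 for i = 0, 1, …:
  i=0: 3487   i=1: 1441   i=2: 2648   i=3: 1061
  i=4: 971   i=5: 1777   i=6: 2687   i=7: 2353
  i=8: 1749   i=9: 46   i=10: 1073   i=11: 1098
  i=12: 2828   i=13: 2966
Match at i=13, j=44: e = 13·60 + 44 = 824.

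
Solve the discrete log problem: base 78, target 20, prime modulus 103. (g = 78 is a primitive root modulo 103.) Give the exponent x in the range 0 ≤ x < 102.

Successive powers of 78 modulo 103:
  78^0=1  78^1=78  78^2=7  78^3=31  78^4=49  78^5=11
  78^6=34  78^7=77  78^8=32  78^9=24  78^10=18  78^11=65
  78^12=23  78^13=43  78^14=58  78^15=95  78^16=97  78^17=47
  78^18=61  78^19=20
So 78^19 ≡ 20 (mod 103), giving x = 19.

19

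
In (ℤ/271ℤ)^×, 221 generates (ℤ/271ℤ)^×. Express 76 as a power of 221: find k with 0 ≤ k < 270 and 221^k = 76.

Baby-step giant-step with m = ceil(sqrt(270)) = 17.
Baby table (221^j mod 271 for j=0..16):
  0:1  1:221  2:61  3:202  4:198  5:127  6:154  7:159
  8:180  9:214  10:140  11:46  12:139  13:96  14:78  15:165
  16:151
Giant step factor: 221^(-17) ≡ 107 (mod 271).
Scan 76·107^i mod 271 for i = 0, 1, …:
  i=0: 76   i=1: 2   i=2: 214
Match at i=2, j=9: k = 2·17 + 9 = 43.

43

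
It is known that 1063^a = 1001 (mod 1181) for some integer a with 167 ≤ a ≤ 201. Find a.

168

Compute 1063^167 mod 1181 = 562, then multiply by 1063 repeatedly:
  1063^167=562  1063^168=1001
Found 1001 at exponent 168.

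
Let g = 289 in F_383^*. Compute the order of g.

The order of 289 must divide p − 1 = 382 = 2 · 191.
Divisors: 1, 2, 191, 382.
Check each in increasing order: 289^1 ≡ 289;  289^2 ≡ 27;  289^191 ≡ 1.
Smallest exponent giving 1 is 191.

191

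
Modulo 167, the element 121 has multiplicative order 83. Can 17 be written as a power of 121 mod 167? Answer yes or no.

17 ∈ ⟨121⟩ iff 17^83 ≡ 1 (mod 167), since |⟨121⟩| = 83.
17^83 mod 167 = 166.
Since 166 ≠ 1, 17 does not lie in the subgroup.

no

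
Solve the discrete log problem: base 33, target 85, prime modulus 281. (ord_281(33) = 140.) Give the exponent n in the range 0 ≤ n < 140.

Baby-step giant-step with m = ceil(sqrt(140)) = 12.
Baby table (33^j mod 281 for j=0..11):
  0:1  1:33  2:246  3:250  4:101  5:242  6:118  7:241
  8:85  9:276  10:116  11:175
Giant step factor: 33^(-12) ≡ 252 (mod 281).
Scan 85·252^i mod 281 for i = 0, 1, …:
  i=0: 85
Match at i=0, j=8: n = 0·12 + 8 = 8.

8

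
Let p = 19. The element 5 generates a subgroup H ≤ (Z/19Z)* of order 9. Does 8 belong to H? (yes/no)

⟨5⟩ has order 9; its elements mod 19 are {1, 4, 5, 6, 7, 9, 11, 16, 17}.
8 is not in this set.

no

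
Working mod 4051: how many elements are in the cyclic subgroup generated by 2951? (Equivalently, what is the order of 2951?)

The order of 2951 must divide p − 1 = 4050 = 2 · 3^4 · 5^2.
Divisors: 1, 2, 3, 5, 6, 9, 10, 15, 18, 25, 27, 30, 45, 50, 54, 75, 81, 90, 135, 150, 162, 225, 270, 405, 450, 675, 810, 1350, 2025, 4050.
Check each in increasing order: 2951^1 ≡ 2951;  2951^2 ≡ 2802;  2951^3 ≡ 611;  2951^5 ≡ 2500;  2951^6 ≡ 629;  2951^9 ≡ 3525;  2951^10 ≡ 3358;  2951^15 ≡ 1328;  2951^18 ≡ 1208;  2951^25 ≡ 3324;  2951^27 ≡ 599;  2951^30 ≡ 1399;  2951^45 ≡ 2514;  2951^50 ≡ 1899;  2951^54 ≡ 2313;  2951^75 ≡ 818;  2951^81 ≡ 45;  2951^90 ≡ 636;  2951^135 ≡ 2810;  2951^150 ≡ 709;  2951^162 ≡ 2025;  2951^225 ≡ 669;  2951^270 ≡ 701;  2951^405 ≡ 1024;  2951^450 ≡ 1951;  2951^675 ≡ 797;  2951^810 ≡ 3418;  2951^1350 ≡ 3253;  2951^2025 ≡ 1.
Smallest exponent giving 1 is 2025.

2025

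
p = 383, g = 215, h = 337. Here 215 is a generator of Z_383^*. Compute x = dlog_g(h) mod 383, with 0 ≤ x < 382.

Baby-step giant-step with m = ceil(sqrt(382)) = 20.
Baby table (215^j mod 383 for j=0..19):
  0:1  1:215  2:265  3:291  4:136  5:132  6:38  7:127
  8:112  9:334  10:189  11:37  12:295  13:230  14:43  15:53
  16:288  17:257  18:103  19:314
Giant step factor: 215^(-20) ≡ 184 (mod 383).
Scan 337·184^i mod 383 for i = 0, 1, …:
  i=0: 337   i=1: 345   i=2: 285   i=3: 352
  i=4: 41   i=5: 267   i=6: 104   i=7: 369
  i=8: 105   i=9: 170   i=10: 257
Match at i=10, j=17: x = 10·20 + 17 = 217.

217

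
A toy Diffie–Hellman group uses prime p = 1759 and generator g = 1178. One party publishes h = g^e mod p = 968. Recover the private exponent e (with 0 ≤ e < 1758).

Baby-step giant-step with m = ceil(sqrt(1758)) = 42.
Baby table (1178^j mod 1759 for j=0..41):
  0:1  1:1178  2:1592  3:282  4:1504  5:399  6:369  7:209
  8:1701  9:277  10:891  11:1234  12:718  13:1484  14:1465  15:191
  16:1605  17:1524  18:1092  19:547  20:572  21:119  22:1221  23:1235
  24:137  25:1317  26:1747  27:1695  28:245  29:134  30:1301  31:489
  32:849  33:1010  34:696  35:194  36:1621  37:1023  38:179  39:1541
  40:10  41:1226
Giant step factor: 1178^(-42) ≡ 336 (mod 1759).
Scan 968·336^i mod 1759 for i = 0, 1, …:
  i=0: 968   i=1: 1592
Match at i=1, j=2: e = 1·42 + 2 = 44.

44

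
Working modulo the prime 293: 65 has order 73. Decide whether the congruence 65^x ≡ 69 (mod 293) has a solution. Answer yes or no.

69 ∈ ⟨65⟩ iff 69^73 ≡ 1 (mod 293), since |⟨65⟩| = 73.
69^73 mod 293 = 1.
Since 1 = 1, 69 lies in the subgroup.

yes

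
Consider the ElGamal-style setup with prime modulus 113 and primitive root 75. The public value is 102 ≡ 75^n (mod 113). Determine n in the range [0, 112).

94

Baby-step giant-step with m = ceil(sqrt(112)) = 11.
Baby table (75^j mod 113 for j=0..10):
  0:1  1:75  2:88  3:46  4:60  5:93  6:82  7:48
  8:97  9:43  10:61
Giant step factor: 75^(-11) ≡ 37 (mod 113).
Scan 102·37^i mod 113 for i = 0, 1, …:
  i=0: 102   i=1: 45   i=2: 83   i=3: 20
  i=4: 62   i=5: 34   i=6: 15   i=7: 103
  i=8: 82
Match at i=8, j=6: n = 8·11 + 6 = 94.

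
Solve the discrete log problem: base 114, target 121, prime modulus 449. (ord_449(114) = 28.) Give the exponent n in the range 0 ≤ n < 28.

23

Successive powers of 114 modulo 449:
  114^0=1  114^1=114  114^2=424  114^3=293  114^4=176  114^5=308
  114^6=90  114^7=382  114^8=444  114^9=328  114^10=125  114^11=331
  114^12=18  114^13=256  114^14=448  114^15=335  114^16=25  114^17=156
  114^18=273  114^19=141  114^20=359  114^21=67  114^22=5  114^23=121
So 114^23 ≡ 121 (mod 449), giving n = 23.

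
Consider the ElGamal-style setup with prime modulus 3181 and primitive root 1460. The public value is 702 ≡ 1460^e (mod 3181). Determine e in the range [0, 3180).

2833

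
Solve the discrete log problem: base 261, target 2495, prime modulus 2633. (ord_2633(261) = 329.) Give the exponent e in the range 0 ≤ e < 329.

231

Baby-step giant-step with m = ceil(sqrt(329)) = 19.
Baby table (261^j mod 2633 for j=0..18):
  0:1  1:261  2:2296  3:1565  4:350  5:1828  6:535  7:86
  8:1382  9:2614  10:307  11:1137  12:1861  13:1249  14:2130  15:367
  16:999  17:72  18:361
Giant step factor: 261^(-19) ≡ 1890 (mod 2633).
Scan 2495·1890^i mod 2633 for i = 0, 1, …:
  i=0: 2495   i=1: 2480   i=2: 460   i=3: 510
  i=4: 222   i=5: 933   i=6: 1893   i=7: 2156
  i=8: 1589   i=9: 1590   i=10: 847   i=11: 2599
  i=12: 1565
Match at i=12, j=3: e = 12·19 + 3 = 231.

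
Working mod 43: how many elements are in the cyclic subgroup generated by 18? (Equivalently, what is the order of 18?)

The order of 18 must divide p − 1 = 42 = 2 · 3 · 7.
Divisors: 1, 2, 3, 6, 7, 14, 21, 42.
Check each in increasing order: 18^1 ≡ 18;  18^2 ≡ 23;  18^3 ≡ 27;  18^6 ≡ 41;  18^7 ≡ 7;  18^14 ≡ 6;  18^21 ≡ 42;  18^42 ≡ 1.
Smallest exponent giving 1 is 42.

42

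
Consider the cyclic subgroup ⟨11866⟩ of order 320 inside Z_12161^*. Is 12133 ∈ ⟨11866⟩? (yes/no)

12133 ∈ ⟨11866⟩ iff 12133^320 ≡ 1 (mod 12161), since |⟨11866⟩| = 320.
12133^320 mod 12161 = 6179.
Since 6179 ≠ 1, 12133 does not lie in the subgroup.

no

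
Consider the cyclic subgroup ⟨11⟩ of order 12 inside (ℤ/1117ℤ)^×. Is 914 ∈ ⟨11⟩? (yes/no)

914 ∈ ⟨11⟩ iff 914^12 ≡ 1 (mod 1117), since |⟨11⟩| = 12.
914^12 mod 1117 = 1.
Since 1 = 1, 914 lies in the subgroup.

yes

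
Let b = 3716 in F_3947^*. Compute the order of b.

1973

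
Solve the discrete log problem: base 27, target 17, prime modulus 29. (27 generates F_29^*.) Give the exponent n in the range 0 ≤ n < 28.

7

Successive powers of 27 modulo 29:
  27^0=1  27^1=27  27^2=4  27^3=21  27^4=16  27^5=26
  27^6=6  27^7=17
So 27^7 ≡ 17 (mod 29), giving n = 7.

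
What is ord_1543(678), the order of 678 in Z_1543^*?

The order of 678 must divide p − 1 = 1542 = 2 · 3 · 257.
Divisors: 1, 2, 3, 6, 257, 514, 771, 1542.
Check each in increasing order: 678^1 ≡ 678;  678^2 ≡ 1413;  678^3 ≡ 1354;  678^6 ≡ 232;  678^257 ≡ 861;  678^514 ≡ 681;  678^771 ≡ 1.
Smallest exponent giving 1 is 771.

771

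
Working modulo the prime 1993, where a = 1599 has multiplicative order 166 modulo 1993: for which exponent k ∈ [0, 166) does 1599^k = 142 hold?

Baby-step giant-step with m = ceil(sqrt(166)) = 13.
Baby table (1599^j mod 1993 for j=0..12):
  0:1  1:1599  2:1775  3:193  4:1685  5:1772  6:1375  7:346
  8:1193  9:306  10:1009  11:1054  12:1261
Giant step factor: 1599^(-13) ≡ 1316 (mod 1993).
Scan 142·1316^i mod 1993 for i = 0, 1, …:
  i=0: 142   i=1: 1523   i=2: 1303   i=3: 768
  i=4: 237   i=5: 984   i=6: 1487   i=7: 1759
  i=8: 971   i=9: 323   i=10: 559   i=11: 227
  i=12: 1775
Match at i=12, j=2: k = 12·13 + 2 = 158.

158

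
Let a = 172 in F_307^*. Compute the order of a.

The order of 172 must divide p − 1 = 306 = 2 · 3^2 · 17.
Divisors: 1, 2, 3, 6, 9, 17, 18, 34, 51, 102, 153, 306.
Check each in increasing order: 172^1 ≡ 172;  172^2 ≡ 112;  172^3 ≡ 230;  172^6 ≡ 96;  172^9 ≡ 283;  172^17 ≡ 139;  172^18 ≡ 269;  172^34 ≡ 287;  172^51 ≡ 290;  172^102 ≡ 289;  172^153 ≡ 306;  172^306 ≡ 1.
Smallest exponent giving 1 is 306.

306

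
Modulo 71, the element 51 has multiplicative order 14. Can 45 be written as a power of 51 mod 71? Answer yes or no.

⟨51⟩ has order 14; its elements mod 71 are {1, 20, 23, 26, 30, 32, 34, 37, 39, 41, 45, 48, 51, 70}.
45 is in this set.

yes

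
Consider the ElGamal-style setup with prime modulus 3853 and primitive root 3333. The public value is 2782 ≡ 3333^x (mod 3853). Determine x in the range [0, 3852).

3338

Baby-step giant-step with m = ceil(sqrt(3852)) = 63.
Baby table (3333^j mod 3853 for j=0..62):
  0:1  1:3333  2:690  3:3382  4:2181  5:2515  6:2220  7:1500
  8:2159  9:2396  10:2452  11:303  12:413  13:1008  14:3701  15:1980
  16:3004  17:2238  18:3699  19:3020  20:1624  21:3180  22:3190  23:1843
  24:1037  25:180  26:2725  27:904  28:3839  29:3427  30:1899  31:2741
  32:290  33:3320  34:3597  35:2118  36:598  37:1133  38:349  39:3464
  40:1924  41:1300  42:2128  43:3104  44:327  45:3345  46:2156  47:103
  48:382  49:1716  50:1576  51:1169  52:894  53:1333  54:380  55:2756
  56:196  57:2111  58:385  59:156  60:3646  61:3609  62:3584
Giant step factor: 3333^(-63) ≡ 2824 (mod 3853).
Scan 2782·2824^i mod 3853 for i = 0, 1, …:
  i=0: 2782   i=1: 101   i=2: 102   i=3: 2926
  i=4: 2192   i=5: 2290   i=6: 1626   i=7: 2901
  i=8: 946   i=9: 1375     …   i=51: 678
  i=52: 3584
Match at i=52, j=62: x = 52·63 + 62 = 3338.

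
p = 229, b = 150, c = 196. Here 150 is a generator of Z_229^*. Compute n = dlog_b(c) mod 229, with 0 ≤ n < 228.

80

Baby-step giant-step with m = ceil(sqrt(228)) = 16.
Baby table (150^j mod 229 for j=0..15):
  0:1  1:150  2:58  3:227  4:158  5:113  6:4  7:142
  8:3  9:221  10:174  11:223  12:16  13:110  14:12  15:197
Giant step factor: 150^(-16) ≡ 51 (mod 229).
Scan 196·51^i mod 229 for i = 0, 1, …:
  i=0: 196   i=1: 149   i=2: 42   i=3: 81
  i=4: 9   i=5: 1
Match at i=5, j=0: n = 5·16 + 0 = 80.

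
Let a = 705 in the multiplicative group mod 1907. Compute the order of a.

953

The order of 705 must divide p − 1 = 1906 = 2 · 953.
Divisors: 1, 2, 953, 1906.
Check each in increasing order: 705^1 ≡ 705;  705^2 ≡ 1205;  705^953 ≡ 1.
Smallest exponent giving 1 is 953.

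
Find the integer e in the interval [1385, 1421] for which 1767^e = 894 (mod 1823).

1416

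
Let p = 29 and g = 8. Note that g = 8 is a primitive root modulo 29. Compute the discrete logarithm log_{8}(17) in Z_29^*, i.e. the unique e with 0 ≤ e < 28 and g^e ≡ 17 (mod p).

Successive powers of 8 modulo 29:
  8^0=1  8^1=8  8^2=6  8^3=19  8^4=7  8^5=27
  8^6=13  8^7=17
So 8^7 ≡ 17 (mod 29), giving e = 7.

7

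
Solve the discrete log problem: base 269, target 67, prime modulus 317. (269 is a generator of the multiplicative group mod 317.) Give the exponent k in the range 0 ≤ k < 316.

Baby-step giant-step with m = ceil(sqrt(316)) = 18.
Baby table (269^j mod 317 for j=0..17):
  0:1  1:269  2:85  3:41  4:251  5:315  6:96  7:147
  8:235  9:132  10:4  11:125  12:23  13:164  14:53  15:309
  16:67  17:271
Giant step factor: 269^(-18) ≡ 144 (mod 317).
Scan 67·144^i mod 317 for i = 0, 1, …:
  i=0: 67
Match at i=0, j=16: k = 0·18 + 16 = 16.

16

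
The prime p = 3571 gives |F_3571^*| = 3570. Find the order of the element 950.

The order of 950 must divide p − 1 = 3570 = 2 · 3 · 5 · 7 · 17.
Divisors: 1, 2, 3, 5, 6, 7, 10, 14, 15, 17, 21, 30, 34, 35, 42, 51, 70, 85, 102, 105, 119, 170, 210, 238, 255, 357, 510, 595, 714, 1190, 1785, 3570.
Check each in increasing order: 950^1 ≡ 950;  950^2 ≡ 2608;  950^3 ≡ 2897;  950^5 ≡ 2711;  950^6 ≡ 759;  950^7 ≡ 3279;  950^10 ≡ 403;  950^14 ≡ 3131;  950^15 ≡ 3378;  950^17 ≡ 167;  950^21 ≡ 3495;  950^30 ≡ 1539;  950^34 ≡ 2892;  950^35 ≡ 1301;  950^42 ≡ 2205;  950^51 ≡ 879;  950^70 ≡ 3518;  950^85 ≡ 3087;  950^102 ≡ 1305;  950^105 ≡ 2467;  950^119 ≡ 104;  950^170 ≡ 2141;  950^210 ≡ 1105;  950^238 ≡ 103;  950^255 ≡ 2917;  950^357 ≡ 3570;  950^510 ≡ 2767;  950^595 ≡ 3468;  950^714 ≡ 1.
Smallest exponent giving 1 is 714.

714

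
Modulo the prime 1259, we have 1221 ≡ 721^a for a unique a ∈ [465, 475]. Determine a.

473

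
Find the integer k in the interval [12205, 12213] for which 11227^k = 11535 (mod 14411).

Compute 11227^12205 mod 14411 = 5193, then multiply by 11227 repeatedly:
  11227^12205=5193  11227^12206=9316  11227^12207=10105  11227^12208=5443  11227^12209=5921
  11227^12210=11535
Found 11535 at exponent 12210.

12210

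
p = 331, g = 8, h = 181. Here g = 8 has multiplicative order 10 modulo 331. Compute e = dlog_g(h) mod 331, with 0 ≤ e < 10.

Successive powers of 8 modulo 331:
  8^0=1  8^1=8  8^2=64  8^3=181
So 8^3 ≡ 181 (mod 331), giving e = 3.

3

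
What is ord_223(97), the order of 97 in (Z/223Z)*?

222

The order of 97 must divide p − 1 = 222 = 2 · 3 · 37.
Divisors: 1, 2, 3, 6, 37, 74, 111, 222.
Check each in increasing order: 97^1 ≡ 97;  97^2 ≡ 43;  97^3 ≡ 157;  97^6 ≡ 119;  97^37 ≡ 40;  97^74 ≡ 39;  97^111 ≡ 222;  97^222 ≡ 1.
Smallest exponent giving 1 is 222.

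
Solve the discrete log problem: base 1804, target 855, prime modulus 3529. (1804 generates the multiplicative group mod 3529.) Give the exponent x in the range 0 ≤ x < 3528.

3027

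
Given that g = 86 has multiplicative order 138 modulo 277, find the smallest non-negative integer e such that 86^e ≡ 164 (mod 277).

54

Baby-step giant-step with m = ceil(sqrt(138)) = 12.
Baby table (86^j mod 277 for j=0..11):
  0:1  1:86  2:194  3:64  4:241  5:228  6:218  7:189
  8:188  9:102  10:185  11:121
Giant step factor: 86^(-12) ≡ 30 (mod 277).
Scan 164·30^i mod 277 for i = 0, 1, …:
  i=0: 164   i=1: 211   i=2: 236   i=3: 155
  i=4: 218
Match at i=4, j=6: e = 4·12 + 6 = 54.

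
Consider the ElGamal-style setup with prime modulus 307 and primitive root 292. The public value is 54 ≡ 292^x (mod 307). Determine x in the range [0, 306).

Baby-step giant-step with m = ceil(sqrt(306)) = 18.
Baby table (292^j mod 307 for j=0..17):
  0:1  1:292  2:225  3:2  4:277  5:143  6:4  7:247
  8:286  9:8  10:187  11:265  12:16  13:67  14:223  15:32
  16:134  17:139
Giant step factor: 292^(-18) ≡ 24 (mod 307).
Scan 54·24^i mod 307 for i = 0, 1, …:
  i=0: 54   i=1: 68   i=2: 97   i=3: 179
  i=4: 305   i=5: 259   i=6: 76   i=7: 289
  i=8: 182   i=9: 70   i=10: 145   i=11: 103
  i=12: 16
Match at i=12, j=12: x = 12·18 + 12 = 228.

228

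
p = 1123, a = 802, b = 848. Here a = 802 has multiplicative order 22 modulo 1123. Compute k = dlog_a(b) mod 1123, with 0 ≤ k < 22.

Successive powers of 802 modulo 1123:
  802^0=1  802^1=802  802^2=848
So 802^2 ≡ 848 (mod 1123), giving k = 2.

2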